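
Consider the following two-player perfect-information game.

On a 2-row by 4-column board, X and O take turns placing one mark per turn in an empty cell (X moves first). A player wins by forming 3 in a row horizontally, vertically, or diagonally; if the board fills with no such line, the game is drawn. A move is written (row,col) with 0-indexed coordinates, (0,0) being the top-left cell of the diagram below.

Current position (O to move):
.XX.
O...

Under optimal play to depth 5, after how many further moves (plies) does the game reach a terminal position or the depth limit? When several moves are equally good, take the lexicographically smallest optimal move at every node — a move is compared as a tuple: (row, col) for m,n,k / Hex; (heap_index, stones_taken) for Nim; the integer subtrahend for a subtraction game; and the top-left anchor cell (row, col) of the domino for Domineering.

PV length from [.XX./O...]: 2 plies

[.XX./O...] O move#1: (0,0):-1/OXX./O...*, (0,3):-1/.XXO/O..., (1,1):-1/.XX./OO.., (1,2):-1/.XX./O.O., (1,3):-1/.XX./O..O
[OXX./O...] X move#2: (0,3):+1/OXXX/O...*, (1,1):+0/OXX./OX.., (1,2):+0/OXX./O.X., (1,3):+0/OXX./O..X
[OXXX/O...] end (terminal -1, O#3); searched .XX./O... to 5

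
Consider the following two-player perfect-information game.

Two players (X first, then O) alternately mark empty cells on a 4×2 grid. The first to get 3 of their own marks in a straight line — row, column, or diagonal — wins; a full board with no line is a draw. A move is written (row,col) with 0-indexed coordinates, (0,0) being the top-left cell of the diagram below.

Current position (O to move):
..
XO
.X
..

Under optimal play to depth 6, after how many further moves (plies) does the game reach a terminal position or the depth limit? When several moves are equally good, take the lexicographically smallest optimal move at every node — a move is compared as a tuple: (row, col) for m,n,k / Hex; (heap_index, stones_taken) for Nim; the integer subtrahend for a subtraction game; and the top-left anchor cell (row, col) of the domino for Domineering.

PV length from [../XO/.X/..]: 5 plies

ply 1, O at ../XO/.X/.. | (0,0)=+0→O./XO/.X/..*; (0,1)=-1→.O/XO/.X/..; (2,0)=+0→../XO/OX/..; (3,0)=+0→../XO/.X/O.; (3,1)=-1→../XO/.X/.O
ply 2, X at O./XO/.X/.. | (0,1)=+0→OX/XO/.X/..*; (2,0)=+0→O./XO/XX/..; (3,0)=+0→O./XO/.X/X.; (3,1)=+0→O./XO/.X/.X
ply 3, O at OX/XO/.X/.. | (2,0)=+0→OX/XO/OX/..*; (3,0)=+0→OX/XO/.X/O.; (3,1)=+0→OX/XO/.X/.O
ply 4, X at OX/XO/OX/.. | (3,0)=+0→OX/XO/OX/X.*; (3,1)=+0→OX/XO/OX/.X
ply 5, O at OX/XO/OX/X. | (3,1)=+0→OX/XO/OX/XO*
ply 6: OX/XO/OX/XO is terminal +0 (X); from ../XO/.X/.. depth 6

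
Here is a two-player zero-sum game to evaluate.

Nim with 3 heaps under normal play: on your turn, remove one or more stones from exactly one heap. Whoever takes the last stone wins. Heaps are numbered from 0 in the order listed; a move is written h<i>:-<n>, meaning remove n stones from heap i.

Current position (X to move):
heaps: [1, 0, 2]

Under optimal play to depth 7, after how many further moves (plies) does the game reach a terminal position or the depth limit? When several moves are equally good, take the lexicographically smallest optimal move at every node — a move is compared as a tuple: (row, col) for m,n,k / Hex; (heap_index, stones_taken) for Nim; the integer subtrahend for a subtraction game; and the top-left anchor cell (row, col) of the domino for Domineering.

PV length from [(1,0,2)]: 3 plies

ply 1, X at (1,0,2) | h0:-1=-1→(0,0,2); h2:-1=+1→(1,0,1)*; h2:-2=-1→(1,0,0)
ply 2, O at (1,0,1) | h0:-1=-1→(0,0,1)*; h2:-1=-1→(1,0,0)
ply 3, X at (0,0,1) | h2:-1=+1→(0,0,0)*
ply 4: (0,0,0) is terminal -1 (O); from (1,0,2) depth 7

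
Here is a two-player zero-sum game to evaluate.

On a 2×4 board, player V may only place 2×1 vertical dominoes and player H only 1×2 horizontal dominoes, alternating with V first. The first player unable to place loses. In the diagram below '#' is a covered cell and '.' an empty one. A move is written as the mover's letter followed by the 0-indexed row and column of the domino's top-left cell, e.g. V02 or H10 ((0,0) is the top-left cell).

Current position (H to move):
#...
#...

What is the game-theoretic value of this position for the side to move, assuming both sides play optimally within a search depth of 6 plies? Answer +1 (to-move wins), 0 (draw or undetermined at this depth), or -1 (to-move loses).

p1 H@[#.../#...]: H01[###./#...]+1* H02[#.##/#...]+1 H11[#.../###.]+1 H12[#.../#.##]+1
p2 V@[###./#...]: V03[####/#..#]-1*
p3 H@[####/#..#]: H11[####/####]+1*
p4 V@[####/####] terminal -1; root [#.../#...] d6

value(#.../#..., H) = +1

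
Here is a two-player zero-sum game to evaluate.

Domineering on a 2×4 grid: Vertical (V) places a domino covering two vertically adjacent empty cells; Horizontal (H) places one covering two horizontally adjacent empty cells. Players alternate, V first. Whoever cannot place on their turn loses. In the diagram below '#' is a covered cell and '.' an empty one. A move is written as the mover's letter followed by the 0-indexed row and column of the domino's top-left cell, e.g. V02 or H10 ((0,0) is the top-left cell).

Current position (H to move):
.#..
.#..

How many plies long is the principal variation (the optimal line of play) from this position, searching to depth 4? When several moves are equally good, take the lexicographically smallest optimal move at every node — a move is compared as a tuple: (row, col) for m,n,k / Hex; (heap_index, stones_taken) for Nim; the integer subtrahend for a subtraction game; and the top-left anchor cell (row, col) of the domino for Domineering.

PV length from [.#../.#..]: 3 plies

p1 H@[.#../.#..]: H02[.###/.#..]+1* H12[.#../.###]+1
p2 V@[.###/.#..]: V00[####/##..]-1*
p3 H@[####/##..]: H12[####/####]+1*
p4 V@[####/####] terminal -1; root [.#../.#..] d4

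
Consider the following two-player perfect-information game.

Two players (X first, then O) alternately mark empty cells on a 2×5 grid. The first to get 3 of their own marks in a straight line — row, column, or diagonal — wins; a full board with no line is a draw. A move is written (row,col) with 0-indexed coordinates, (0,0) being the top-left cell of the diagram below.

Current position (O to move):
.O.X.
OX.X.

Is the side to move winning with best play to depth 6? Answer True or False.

O winning at [.O.X./OX.X.]: False

p1 O@[.O.X./OX.X.]: (0,0)[OO.X./OX.X.]-1 (0,2)[.OOX./OX.X.]-1 (0,4)[.O.XO/OX.X.]-1 (1,2)[.O.X./OXOX.]+0* (1,4)[.O.X./OX.XO]-1
p2 X@[.O.X./OXOX.]: (0,0)[XO.X./OXOX.]+0* (0,2)[.OXX./OXOX.]+0 (0,4)[.O.XX/OXOX.]+0 (1,4)[.O.X./OXOXX]+0
p3 O@[XO.X./OXOX.]: (0,2)[XOOX./OXOX.]+0* (0,4)[XO.XO/OXOX.]+0 (1,4)[XO.X./OXOXO]+0
p4 X@[XOOX./OXOX.]: (0,4)[XOOXX/OXOX.]+0* (1,4)[XOOX./OXOXX]+0
p5 O@[XOOXX/OXOX.]: (1,4)[XOOXX/OXOXO]+0*
p6 X@[XOOXX/OXOXO] terminal +0; root [.O.X./OX.X.] d6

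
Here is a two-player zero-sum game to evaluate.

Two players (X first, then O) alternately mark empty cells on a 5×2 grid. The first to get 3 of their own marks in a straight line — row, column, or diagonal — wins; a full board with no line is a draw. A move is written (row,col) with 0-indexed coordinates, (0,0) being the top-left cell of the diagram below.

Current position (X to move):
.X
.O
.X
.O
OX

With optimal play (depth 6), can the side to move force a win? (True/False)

X winning at [.X/.O/.X/.O/OX]: False

p1 X@[.X/.O/.X/.O/OX]: (0,0)[XX/.O/.X/.O/OX]+0* (1,0)[.X/XO/.X/.O/OX]+0 (2,0)[.X/.O/XX/.O/OX]+0 (3,0)[.X/.O/.X/XO/OX]+0
p2 O@[XX/.O/.X/.O/OX]: (1,0)[XX/OO/.X/.O/OX]+0* (2,0)[XX/.O/OX/.O/OX]+0 (3,0)[XX/.O/.X/OO/OX]+0
p3 X@[XX/OO/.X/.O/OX]: (2,0)[XX/OO/XX/.O/OX]+0* (3,0)[XX/OO/.X/XO/OX]+0
p4 O@[XX/OO/XX/.O/OX]: (3,0)[XX/OO/XX/OO/OX]+0*
p5 X@[XX/OO/XX/OO/OX] terminal +0; root [.X/.O/.X/.O/OX] d6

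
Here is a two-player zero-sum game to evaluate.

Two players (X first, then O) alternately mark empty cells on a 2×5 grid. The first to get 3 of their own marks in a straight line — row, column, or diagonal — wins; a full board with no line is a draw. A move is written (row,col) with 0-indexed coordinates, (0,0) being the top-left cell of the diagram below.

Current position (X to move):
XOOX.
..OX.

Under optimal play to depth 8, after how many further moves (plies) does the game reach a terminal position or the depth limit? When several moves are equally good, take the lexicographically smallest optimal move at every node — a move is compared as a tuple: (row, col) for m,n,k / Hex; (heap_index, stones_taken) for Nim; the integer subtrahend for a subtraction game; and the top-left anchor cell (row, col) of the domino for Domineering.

[XOOX./..OX.] X move#1: (0,4):+0/XOOXX/..OX.*, (1,0):+0/XOOX./X.OX., (1,1):+0/XOOX./.XOX., (1,4):+0/XOOX./..OXX
[XOOXX/..OX.] O move#2: (1,0):+0/XOOXX/O.OX.*, (1,1):+0/XOOXX/.OOX., (1,4):+0/XOOXX/..OXO
[XOOXX/O.OX.] X move#3: (1,1):+0/XOOXX/OXOX.*, (1,4):-1/XOOXX/O.OXX
[XOOXX/OXOX.] O move#4: (1,4):+0/XOOXX/OXOXO*
[XOOXX/OXOXO] end (terminal +0, X#5); searched XOOX./..OX. to 8

PV length from [XOOX./..OX.]: 4 plies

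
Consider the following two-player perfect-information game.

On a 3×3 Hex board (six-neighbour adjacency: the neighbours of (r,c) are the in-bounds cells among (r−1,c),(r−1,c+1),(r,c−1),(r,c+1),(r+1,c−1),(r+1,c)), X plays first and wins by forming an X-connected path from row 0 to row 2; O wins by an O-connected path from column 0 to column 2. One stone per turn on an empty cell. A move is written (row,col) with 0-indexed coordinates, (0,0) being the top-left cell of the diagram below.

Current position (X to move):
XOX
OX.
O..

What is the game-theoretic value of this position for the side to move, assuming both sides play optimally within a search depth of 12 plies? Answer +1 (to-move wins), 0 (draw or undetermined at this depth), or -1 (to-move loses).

value(XOX/OX./O.., X) = +1

ply 1, X at XOX/OX./O.. | (1,2)=+1→XOX/OXX/O..*; (2,1)=+1→XOX/OX./OX.; (2,2)=+1→XOX/OX./O.X
ply 2, O at XOX/OXX/O.. | (2,1)=-1→XOX/OXX/OO.*; (2,2)=-1→XOX/OXX/O.O
ply 3, X at XOX/OXX/OO. | (2,2)=+1→XOX/OXX/OOX*
ply 4: XOX/OXX/OOX is terminal -1 (O); from XOX/OX./O.. depth 12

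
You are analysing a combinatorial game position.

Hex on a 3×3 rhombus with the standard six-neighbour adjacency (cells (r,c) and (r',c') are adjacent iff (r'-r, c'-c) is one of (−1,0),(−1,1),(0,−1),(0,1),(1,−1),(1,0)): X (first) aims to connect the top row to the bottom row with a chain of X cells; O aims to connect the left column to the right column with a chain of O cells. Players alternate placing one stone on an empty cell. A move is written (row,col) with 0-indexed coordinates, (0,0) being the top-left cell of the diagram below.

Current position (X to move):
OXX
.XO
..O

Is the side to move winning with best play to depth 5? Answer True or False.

X winning at [OXX/.XO/..O]: True

ply 1, X at OXX/.XO/..O | (1,0)=+1→OXX/XXO/..O*; (2,0)=+1→OXX/.XO/X.O; (2,1)=+1→OXX/.XO/.XO
ply 2, O at OXX/XXO/..O | (2,0)=-1→OXX/XXO/O.O*; (2,1)=-1→OXX/XXO/.OO
ply 3, X at OXX/XXO/O.O | (2,1)=+1→OXX/XXO/OXO*
ply 4: OXX/XXO/OXO is terminal -1 (O); from OXX/.XO/..O depth 5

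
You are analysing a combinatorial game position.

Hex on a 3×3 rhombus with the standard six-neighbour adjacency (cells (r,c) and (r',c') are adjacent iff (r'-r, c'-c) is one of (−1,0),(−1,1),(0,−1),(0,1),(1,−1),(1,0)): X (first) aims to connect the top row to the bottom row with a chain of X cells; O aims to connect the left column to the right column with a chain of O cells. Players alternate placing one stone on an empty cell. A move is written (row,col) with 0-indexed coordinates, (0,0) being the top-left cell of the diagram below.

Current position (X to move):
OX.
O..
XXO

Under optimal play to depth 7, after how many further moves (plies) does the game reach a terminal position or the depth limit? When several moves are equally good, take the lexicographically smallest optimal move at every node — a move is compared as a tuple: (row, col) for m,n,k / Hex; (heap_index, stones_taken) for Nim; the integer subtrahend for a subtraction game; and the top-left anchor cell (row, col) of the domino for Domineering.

[OX./O../XXO] X move#1: (0,2):+1/OXX/O../XXO*, (1,1):+1/OX./OX./XXO, (1,2):+1/OX./O.X/XXO
[OXX/O../XXO] O move#2: (1,1):-1/OXX/OO./XXO*, (1,2):-1/OXX/O.O/XXO
[OXX/OO./XXO] X move#3: (1,2):+1/OXX/OOX/XXO*
[OXX/OOX/XXO] end (terminal -1, O#4); searched OX./O../XXO to 7

PV length from [OX./O../XXO]: 3 plies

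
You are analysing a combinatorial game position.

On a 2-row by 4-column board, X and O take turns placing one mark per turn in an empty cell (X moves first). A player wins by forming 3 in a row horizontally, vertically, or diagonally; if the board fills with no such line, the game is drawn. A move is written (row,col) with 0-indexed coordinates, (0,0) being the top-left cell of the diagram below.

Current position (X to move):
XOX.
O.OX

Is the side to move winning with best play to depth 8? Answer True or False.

ply 1, X at XOX./O.OX | (0,3)=-1→XOXX/O.OX; (1,1)=+0→XOX./OXOX*
ply 2, O at XOX./OXOX | (0,3)=+0→XOXO/OXOX*
ply 3: XOXO/OXOX is terminal +0 (X); from XOX./O.OX depth 8

X winning at [XOX./O.OX]: False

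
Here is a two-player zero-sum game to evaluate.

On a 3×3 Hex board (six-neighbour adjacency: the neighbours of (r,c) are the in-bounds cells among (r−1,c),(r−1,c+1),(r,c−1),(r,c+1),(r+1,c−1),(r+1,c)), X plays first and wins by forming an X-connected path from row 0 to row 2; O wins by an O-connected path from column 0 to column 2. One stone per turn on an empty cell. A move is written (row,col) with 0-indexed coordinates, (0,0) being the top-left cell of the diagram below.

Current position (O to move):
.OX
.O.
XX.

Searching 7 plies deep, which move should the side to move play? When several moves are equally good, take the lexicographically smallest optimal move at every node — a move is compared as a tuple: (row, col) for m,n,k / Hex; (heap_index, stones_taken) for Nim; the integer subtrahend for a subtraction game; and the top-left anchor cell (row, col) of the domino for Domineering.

O's best at [.OX/.O./XX.]: (1,2)

p1 O@[.OX/.O./XX.]: (0,0)[OOX/.O./XX.]-1 (1,0)[.OX/OO./XX.]-1 (1,2)[.OX/.OO/XX.]+1* (2,2)[.OX/.O./XXO]-1
p2 X@[.OX/.OO/XX.]: (0,0)[XOX/.OO/XX.]-1* (1,0)[.OX/XOO/XX.]-1 (2,2)[.OX/.OO/XXX]-1
p3 O@[XOX/.OO/XX.]: (1,0)[XOX/OOO/XX.]+1* (2,2)[XOX/.OO/XXO]-1
p4 X@[XOX/OOO/XX.] terminal -1; root [.OX/.O./XX.] d7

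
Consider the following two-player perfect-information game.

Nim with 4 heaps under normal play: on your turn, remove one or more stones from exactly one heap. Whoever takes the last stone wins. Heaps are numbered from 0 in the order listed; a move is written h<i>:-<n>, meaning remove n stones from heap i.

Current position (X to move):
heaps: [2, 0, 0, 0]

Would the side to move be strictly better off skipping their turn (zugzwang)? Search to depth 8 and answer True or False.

zugzwang((2,0,0,0), X) = False

p1 X@[(2,0,0,0)]: h0:-1[(1,0,0,0)]-1 h0:-2[(0,0,0,0)]+1*
p2 O@[(0,0,0,0)] terminal -1; root [(2,0,0,0)] d8
if X skipped the turn, O would face:
~ p1 O@[(2,0,0,0)]: h0:-1[(1,0,0,0)]-1 h0:-2[(0,0,0,0)]+1*
~ p2 X@[(0,0,0,0)] terminal -1; root [(2,0,0,0)] d8
compare (X): move=+1 vs pass=-1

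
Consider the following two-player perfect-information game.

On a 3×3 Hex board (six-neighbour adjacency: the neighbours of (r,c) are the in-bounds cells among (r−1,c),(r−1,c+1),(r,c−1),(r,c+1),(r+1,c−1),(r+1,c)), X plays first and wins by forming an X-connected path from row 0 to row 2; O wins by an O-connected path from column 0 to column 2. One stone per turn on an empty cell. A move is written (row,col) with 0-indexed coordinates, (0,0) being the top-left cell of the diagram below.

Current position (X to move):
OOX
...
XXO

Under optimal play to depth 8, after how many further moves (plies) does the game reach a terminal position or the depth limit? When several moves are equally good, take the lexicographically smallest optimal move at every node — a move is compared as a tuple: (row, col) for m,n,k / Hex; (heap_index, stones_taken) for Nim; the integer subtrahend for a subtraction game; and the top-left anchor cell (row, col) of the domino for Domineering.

PV length from [OOX/.../XXO]: 3 plies

p1 X@[OOX/.../XXO]: (1,0)[OOX/X../XXO]+1* (1,1)[OOX/.X./XXO]+1 (1,2)[OOX/..X/XXO]+1
p2 O@[OOX/X../XXO]: (1,1)[OOX/XO./XXO]-1* (1,2)[OOX/X.O/XXO]-1
p3 X@[OOX/XO./XXO]: (1,2)[OOX/XOX/XXO]+1*
p4 O@[OOX/XOX/XXO] terminal -1; root [OOX/.../XXO] d8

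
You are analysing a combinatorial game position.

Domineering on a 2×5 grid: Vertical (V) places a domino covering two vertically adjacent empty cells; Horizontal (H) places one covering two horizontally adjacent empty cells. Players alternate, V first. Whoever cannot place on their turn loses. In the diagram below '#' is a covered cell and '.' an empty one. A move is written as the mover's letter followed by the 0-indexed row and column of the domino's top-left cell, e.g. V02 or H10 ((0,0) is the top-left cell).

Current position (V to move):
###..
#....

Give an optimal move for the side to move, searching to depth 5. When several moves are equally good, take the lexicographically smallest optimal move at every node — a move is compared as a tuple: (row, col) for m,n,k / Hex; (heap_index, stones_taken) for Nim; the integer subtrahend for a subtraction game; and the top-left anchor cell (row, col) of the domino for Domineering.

V's best at [###../#....]: V03

[###../#....] V move#1: V03:+1/####./#..#.*, V04:-1/###.#/#...#
[####./#..#.] H move#2: H11:-1/####./####.*
[####./####.] V move#3: V04:+1/#####/#####*
[#####/#####] end (terminal -1, H#4); searched ###../#.... to 5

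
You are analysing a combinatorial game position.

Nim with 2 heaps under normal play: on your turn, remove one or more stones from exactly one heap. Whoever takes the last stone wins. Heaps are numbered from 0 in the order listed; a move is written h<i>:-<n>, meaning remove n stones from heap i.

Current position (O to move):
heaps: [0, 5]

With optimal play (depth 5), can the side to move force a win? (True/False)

[(0,5)] O move#1: h1:-1:-1/(0,4), h1:-2:-1/(0,3), h1:-3:-1/(0,2), h1:-4:-1/(0,1), h1:-5:+1/(0,0)*
[(0,0)] end (terminal -1, X#2); searched (0,5) to 5

O winning at [(0,5)]: True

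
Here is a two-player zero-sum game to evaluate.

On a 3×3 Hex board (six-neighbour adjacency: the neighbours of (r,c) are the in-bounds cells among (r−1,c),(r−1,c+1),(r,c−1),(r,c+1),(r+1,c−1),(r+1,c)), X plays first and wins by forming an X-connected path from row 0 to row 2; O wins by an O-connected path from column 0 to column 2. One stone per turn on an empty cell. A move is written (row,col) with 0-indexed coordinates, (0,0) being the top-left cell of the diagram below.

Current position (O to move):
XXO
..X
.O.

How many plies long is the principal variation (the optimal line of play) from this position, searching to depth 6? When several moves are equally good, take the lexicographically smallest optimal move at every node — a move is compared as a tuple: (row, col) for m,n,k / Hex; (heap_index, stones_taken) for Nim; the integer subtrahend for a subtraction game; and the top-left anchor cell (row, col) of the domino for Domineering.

PV length from [XXO/..X/.O.]: 3 plies

[XXO/..X/.O.] O move#1: (1,0):-1/XXO/O.X/.O., (1,1):+1/XXO/.OX/.O.*, (2,0):+1/XXO/..X/OO., (2,2):-1/XXO/..X/.OO
[XXO/.OX/.O.] X move#2: (1,0):-1/XXO/XOX/.O.*, (2,0):-1/XXO/.OX/XO., (2,2):-1/XXO/.OX/.OX
[XXO/XOX/.O.] O move#3: (2,0):+1/XXO/XOX/OO.*, (2,2):-1/XXO/XOX/.OO
[XXO/XOX/OO.] end (terminal -1, X#4); searched XXO/..X/.O. to 6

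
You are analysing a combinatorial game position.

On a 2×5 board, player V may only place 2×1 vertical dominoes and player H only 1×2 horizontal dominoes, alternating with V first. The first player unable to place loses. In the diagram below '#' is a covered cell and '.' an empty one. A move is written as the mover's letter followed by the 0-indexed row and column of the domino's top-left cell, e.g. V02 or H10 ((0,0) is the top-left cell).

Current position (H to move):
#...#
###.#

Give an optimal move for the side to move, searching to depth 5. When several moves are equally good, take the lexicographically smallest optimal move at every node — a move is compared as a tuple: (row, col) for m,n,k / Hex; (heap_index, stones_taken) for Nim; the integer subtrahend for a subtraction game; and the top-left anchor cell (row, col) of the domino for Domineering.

H's best at [#...#/###.#]: H02

ply 1, H at #...#/###.# | H01=-1→###.#/###.#; H02=+1→#.###/###.#*
ply 2: #.###/###.# is terminal -1 (V); from #...#/###.# depth 5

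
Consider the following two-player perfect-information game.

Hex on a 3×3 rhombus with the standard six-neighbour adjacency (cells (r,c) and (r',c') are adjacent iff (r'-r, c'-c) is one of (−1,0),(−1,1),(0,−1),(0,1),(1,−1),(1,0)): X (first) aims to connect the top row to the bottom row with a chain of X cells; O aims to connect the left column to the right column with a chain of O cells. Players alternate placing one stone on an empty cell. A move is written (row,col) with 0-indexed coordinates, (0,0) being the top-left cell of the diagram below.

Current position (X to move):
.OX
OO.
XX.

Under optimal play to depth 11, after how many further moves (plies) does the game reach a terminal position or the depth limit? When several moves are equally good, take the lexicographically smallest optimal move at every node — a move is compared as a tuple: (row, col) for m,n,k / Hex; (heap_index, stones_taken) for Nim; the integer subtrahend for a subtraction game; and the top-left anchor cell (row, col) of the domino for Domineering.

PV length from [.OX/OO./XX.]: 1 ply

[.OX/OO./XX.] X move#1: (0,0):-1/XOX/OO./XX., (1,2):+1/.OX/OOX/XX.*, (2,2):-1/.OX/OO./XXX
[.OX/OOX/XX.] end (terminal -1, O#2); searched .OX/OO./XX. to 11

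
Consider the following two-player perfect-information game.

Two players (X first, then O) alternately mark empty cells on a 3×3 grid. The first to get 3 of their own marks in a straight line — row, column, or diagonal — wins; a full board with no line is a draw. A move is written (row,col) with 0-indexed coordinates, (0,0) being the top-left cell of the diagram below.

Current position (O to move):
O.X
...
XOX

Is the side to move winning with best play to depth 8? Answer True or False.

p1 O@[O.X/.../XOX]: (0,1)[OOX/.../XOX]-1* (1,0)[O.X/O../XOX]-1 (1,1)[O.X/.O./XOX]-1 (1,2)[O.X/..O/XOX]-1
p2 X@[OOX/.../XOX]: (1,0)[OOX/X../XOX]-1 (1,1)[OOX/.X./XOX]+1* (1,2)[OOX/..X/XOX]+1
p3 O@[OOX/.X./XOX] terminal -1; root [O.X/.../XOX] d8

O winning at [O.X/.../XOX]: False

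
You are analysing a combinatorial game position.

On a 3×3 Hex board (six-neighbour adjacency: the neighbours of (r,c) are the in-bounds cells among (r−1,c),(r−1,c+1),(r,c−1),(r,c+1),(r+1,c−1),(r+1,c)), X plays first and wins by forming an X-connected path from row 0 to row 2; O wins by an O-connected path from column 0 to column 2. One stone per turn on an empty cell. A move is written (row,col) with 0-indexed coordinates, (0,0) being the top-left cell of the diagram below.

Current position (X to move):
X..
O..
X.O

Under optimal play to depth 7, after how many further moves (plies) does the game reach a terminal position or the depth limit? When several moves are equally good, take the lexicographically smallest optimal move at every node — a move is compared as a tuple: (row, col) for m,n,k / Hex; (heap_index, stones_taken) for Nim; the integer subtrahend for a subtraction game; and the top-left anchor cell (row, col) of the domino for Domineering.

p1 X@[X../O../X.O]: (0,1)[XX./O../X.O]-1 (0,2)[X.X/O../X.O]-1 (1,1)[X../OX./X.O]+1* (1,2)[X../O.X/X.O]-1 (2,1)[X../O../XXO]-1
p2 O@[X../OX./X.O]: (0,1)[XO./OX./X.O]-1* (0,2)[X.O/OX./X.O]-1 (1,2)[X../OXO/X.O]-1 (2,1)[X../OX./XOO]-1
p3 X@[XO./OX./X.O]: (0,2)[XOX/OX./X.O]+1* (1,2)[XO./OXX/X.O]-1 (2,1)[XO./OX./XXO]-1
p4 O@[XOX/OX./X.O] terminal -1; root [X../O../X.O] d7

PV length from [X../O../X.O]: 3 plies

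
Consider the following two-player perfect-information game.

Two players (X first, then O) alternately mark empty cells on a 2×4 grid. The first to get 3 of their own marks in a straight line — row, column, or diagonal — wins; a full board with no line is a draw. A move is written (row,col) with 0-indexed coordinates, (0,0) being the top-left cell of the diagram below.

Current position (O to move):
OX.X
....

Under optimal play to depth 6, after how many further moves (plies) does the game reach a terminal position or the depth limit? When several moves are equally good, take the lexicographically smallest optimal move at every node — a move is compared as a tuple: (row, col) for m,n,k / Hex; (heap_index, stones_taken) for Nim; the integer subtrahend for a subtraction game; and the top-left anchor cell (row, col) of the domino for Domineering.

p1 O@[OX.X/....]: (0,2)[OXOX/....]+0* (1,0)[OX.X/O...]-1 (1,1)[OX.X/.O..]-1 (1,2)[OX.X/..O.]-1 (1,3)[OX.X/...O]-1
p2 X@[OXOX/....]: (1,0)[OXOX/X...]+0* (1,1)[OXOX/.X..]+0 (1,2)[OXOX/..X.]+0 (1,3)[OXOX/...X]+0
p3 O@[OXOX/X...]: (1,1)[OXOX/XO..]+0* (1,2)[OXOX/X.O.]+0 (1,3)[OXOX/X..O]+0
p4 X@[OXOX/XO..]: (1,2)[OXOX/XOX.]+0* (1,3)[OXOX/XO.X]+0
p5 O@[OXOX/XOX.]: (1,3)[OXOX/XOXO]+0*
p6 X@[OXOX/XOXO] terminal +0; root [OX.X/....] d6

PV length from [OX.X/....]: 5 plies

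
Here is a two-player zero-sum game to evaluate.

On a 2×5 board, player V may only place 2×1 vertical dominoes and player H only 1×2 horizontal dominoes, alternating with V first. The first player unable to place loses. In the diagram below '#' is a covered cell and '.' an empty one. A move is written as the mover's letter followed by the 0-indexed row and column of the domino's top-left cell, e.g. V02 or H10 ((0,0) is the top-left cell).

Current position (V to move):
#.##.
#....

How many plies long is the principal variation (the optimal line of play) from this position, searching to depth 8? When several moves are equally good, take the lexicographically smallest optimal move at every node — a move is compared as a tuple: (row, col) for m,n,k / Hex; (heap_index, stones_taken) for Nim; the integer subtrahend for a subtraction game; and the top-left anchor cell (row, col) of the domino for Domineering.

PV length from [#.##./#....]: 2 plies

[#.##./#....] V move#1: V01:-1/####./##...*, V04:-1/#.###/#...#
[####./##...] H move#2: H12:-1/####./####., H13:+1/####./##.##*
[####./##.##] end (terminal -1, V#3); searched #.##./#.... to 8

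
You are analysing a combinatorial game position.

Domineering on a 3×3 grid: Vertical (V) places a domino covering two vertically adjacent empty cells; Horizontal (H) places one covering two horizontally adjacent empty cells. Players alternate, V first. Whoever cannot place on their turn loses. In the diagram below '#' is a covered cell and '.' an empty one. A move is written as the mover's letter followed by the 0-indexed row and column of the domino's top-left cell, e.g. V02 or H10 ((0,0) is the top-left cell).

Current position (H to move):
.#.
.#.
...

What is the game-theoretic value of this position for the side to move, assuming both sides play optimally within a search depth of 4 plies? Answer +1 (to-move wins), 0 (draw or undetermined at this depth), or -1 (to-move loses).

value(.#./.#./..., H) = -1

p1 H@[.#./.#./...]: H20[.#./.#./##.]-1* H21[.#./.#./.##]-1
p2 V@[.#./.#./##.]: V00[##./##./##.]+1* V02[.##/.##/##.]+1 V12[.#./.##/###]+1
p3 H@[##./##./##.] terminal -1; root [.#./.#./...] d4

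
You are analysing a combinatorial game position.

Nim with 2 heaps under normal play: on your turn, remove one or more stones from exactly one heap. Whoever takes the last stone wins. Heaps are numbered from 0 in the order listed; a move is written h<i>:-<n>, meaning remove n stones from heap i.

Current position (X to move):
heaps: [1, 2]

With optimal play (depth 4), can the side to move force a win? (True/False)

X winning at [(1,2)]: True

[(1,2)] X move#1: h0:-1:-1/(0,2), h1:-1:+1/(1,1)*, h1:-2:-1/(1,0)
[(1,1)] O move#2: h0:-1:-1/(0,1)*, h1:-1:-1/(1,0)
[(0,1)] X move#3: h1:-1:+1/(0,0)*
[(0,0)] end (terminal -1, O#4); searched (1,2) to 4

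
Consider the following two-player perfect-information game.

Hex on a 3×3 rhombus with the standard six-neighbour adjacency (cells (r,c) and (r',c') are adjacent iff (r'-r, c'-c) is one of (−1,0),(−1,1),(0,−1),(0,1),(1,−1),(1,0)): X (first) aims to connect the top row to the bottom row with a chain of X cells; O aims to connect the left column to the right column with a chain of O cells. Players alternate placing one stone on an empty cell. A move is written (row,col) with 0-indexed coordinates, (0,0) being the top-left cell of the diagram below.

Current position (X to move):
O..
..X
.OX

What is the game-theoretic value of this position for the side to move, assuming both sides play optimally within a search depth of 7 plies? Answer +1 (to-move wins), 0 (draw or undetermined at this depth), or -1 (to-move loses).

[O../..X/.OX] X move#1: (0,1):+1/OX./..X/.OX*, (0,2):+1/O.X/..X/.OX, (1,0):+1/O../X.X/.OX, (1,1):+1/O../.XX/.OX, (2,0):+1/O../..X/XOX
[OX./..X/.OX] O move#2: (0,2):-1/OXO/..X/.OX*, (1,0):-1/OX./O.X/.OX, (1,1):-1/OX./.OX/.OX, (2,0):-1/OX./..X/OOX
[OXO/..X/.OX] X move#3: (1,0):+1/OXO/X.X/.OX*, (1,1):+1/OXO/.XX/.OX, (2,0):+1/OXO/..X/XOX
[OXO/X.X/.OX] O move#4: (1,1):-1/OXO/XOX/.OX*, (2,0):-1/OXO/X.X/OOX
[OXO/XOX/.OX] X move#5: (2,0):+1/OXO/XOX/XOX*
[OXO/XOX/XOX] end (terminal -1, O#6); searched O../..X/.OX to 7

value(O../..X/.OX, X) = +1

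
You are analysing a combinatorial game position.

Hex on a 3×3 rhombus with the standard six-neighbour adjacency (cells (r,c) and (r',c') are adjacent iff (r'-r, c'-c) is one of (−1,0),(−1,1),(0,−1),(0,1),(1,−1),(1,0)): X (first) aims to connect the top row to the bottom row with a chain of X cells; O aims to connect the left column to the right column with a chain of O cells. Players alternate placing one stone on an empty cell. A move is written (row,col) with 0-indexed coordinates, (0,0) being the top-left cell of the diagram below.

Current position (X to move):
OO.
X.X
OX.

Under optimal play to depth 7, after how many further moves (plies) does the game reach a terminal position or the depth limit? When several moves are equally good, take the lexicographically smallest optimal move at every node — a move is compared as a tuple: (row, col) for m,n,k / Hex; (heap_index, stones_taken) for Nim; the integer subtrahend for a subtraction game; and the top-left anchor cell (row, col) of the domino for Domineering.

[OO./X.X/OX.] X move#1: (0,2):+1/OOX/X.X/OX.*, (1,1):-1/OO./XXX/OX., (2,2):-1/OO./X.X/OXX
[OOX/X.X/OX.] end (terminal -1, O#2); searched OO./X.X/OX. to 7

PV length from [OO./X.X/OX.]: 1 ply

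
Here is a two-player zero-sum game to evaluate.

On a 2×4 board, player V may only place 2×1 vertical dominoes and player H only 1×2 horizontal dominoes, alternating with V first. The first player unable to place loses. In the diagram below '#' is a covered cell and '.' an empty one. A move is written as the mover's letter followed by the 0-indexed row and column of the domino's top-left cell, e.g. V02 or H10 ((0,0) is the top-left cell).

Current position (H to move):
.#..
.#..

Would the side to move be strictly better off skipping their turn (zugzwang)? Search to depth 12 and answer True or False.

zugzwang(.#../.#.., H) = False

ply 1, H at .#../.#.. | H02=+1→.###/.#..*; H12=+1→.#../.###
ply 2, V at .###/.#.. | V00=-1→####/##..*
ply 3, H at ####/##.. | H12=+1→####/####*
ply 4: ####/#### is terminal -1 (V); from .#../.#.. depth 12
suppose H passes — search the same position with V to move:
pass> ply 1, V at .#../.#.. | V00=-1→##../##..; V02=+1→.##./.##.*; V03=+1→.#.#/.#.#
pass> ply 2: .##./.##. is terminal -1 (H); from .#../.#.. depth 12
for H: play +1, pass -1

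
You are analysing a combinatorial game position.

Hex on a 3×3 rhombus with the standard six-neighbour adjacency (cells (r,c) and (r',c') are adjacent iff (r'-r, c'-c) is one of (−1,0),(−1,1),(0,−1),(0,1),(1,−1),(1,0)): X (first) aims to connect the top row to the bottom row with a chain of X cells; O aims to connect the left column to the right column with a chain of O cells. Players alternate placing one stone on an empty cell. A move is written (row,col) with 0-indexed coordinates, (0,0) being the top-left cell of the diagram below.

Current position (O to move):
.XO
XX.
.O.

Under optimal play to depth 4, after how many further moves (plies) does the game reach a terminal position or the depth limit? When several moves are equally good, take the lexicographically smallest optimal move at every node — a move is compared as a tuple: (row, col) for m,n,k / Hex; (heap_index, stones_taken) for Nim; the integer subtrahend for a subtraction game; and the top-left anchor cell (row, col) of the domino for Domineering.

p1 O@[.XO/XX./.O.]: (0,0)[OXO/XX./.O.]-1 (1,2)[.XO/XXO/.O.]-1 (2,0)[.XO/XX./OO.]+1* (2,2)[.XO/XX./.OO]-1
p2 X@[.XO/XX./OO.]: (0,0)[XXO/XX./OO.]-1* (1,2)[.XO/XXX/OO.]-1 (2,2)[.XO/XX./OOX]-1
p3 O@[XXO/XX./OO.]: (1,2)[XXO/XXO/OO.]+1* (2,2)[XXO/XX./OOO]+1
p4 X@[XXO/XXO/OO.] terminal -1; root [.XO/XX./.O.] d4

PV length from [.XO/XX./.O.]: 3 plies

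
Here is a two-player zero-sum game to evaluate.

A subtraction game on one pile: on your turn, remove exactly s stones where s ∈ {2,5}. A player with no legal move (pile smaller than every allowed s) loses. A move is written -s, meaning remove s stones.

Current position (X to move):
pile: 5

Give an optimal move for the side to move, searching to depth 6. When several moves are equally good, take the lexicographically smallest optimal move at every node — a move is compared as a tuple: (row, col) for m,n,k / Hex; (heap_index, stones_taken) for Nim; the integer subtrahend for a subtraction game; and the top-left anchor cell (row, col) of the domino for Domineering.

X's best at [5]: -5

[5] X move#1: -2:-1/3, -5:+1/0*
[0] end (terminal -1, O#2); searched 5 to 6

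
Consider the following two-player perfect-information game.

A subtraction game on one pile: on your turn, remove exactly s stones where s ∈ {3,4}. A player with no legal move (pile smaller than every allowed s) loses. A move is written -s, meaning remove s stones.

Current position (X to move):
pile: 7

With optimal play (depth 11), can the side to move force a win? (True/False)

X winning at [7]: False

ply 1, X at 7 | -3=-1→4*; -4=-1→3
ply 2, O at 4 | -3=+1→1*; -4=+1→0
ply 3: 1 is terminal -1 (X); from 7 depth 11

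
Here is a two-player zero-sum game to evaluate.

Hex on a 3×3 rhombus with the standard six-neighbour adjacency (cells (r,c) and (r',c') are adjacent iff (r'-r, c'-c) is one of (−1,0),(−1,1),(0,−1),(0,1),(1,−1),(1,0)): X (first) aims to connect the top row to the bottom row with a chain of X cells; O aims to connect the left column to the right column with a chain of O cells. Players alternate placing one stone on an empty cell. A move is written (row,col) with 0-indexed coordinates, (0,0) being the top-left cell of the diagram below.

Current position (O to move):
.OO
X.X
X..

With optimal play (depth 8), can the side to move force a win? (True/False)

O winning at [.OO/X.X/X..]: True

ply 1, O at .OO/X.X/X.. | (0,0)=+1→OOO/X.X/X..*; (1,1)=-1→.OO/XOX/X..; (2,1)=-1→.OO/X.X/XO.; (2,2)=-1→.OO/X.X/X.O
ply 2: OOO/X.X/X.. is terminal -1 (X); from .OO/X.X/X.. depth 8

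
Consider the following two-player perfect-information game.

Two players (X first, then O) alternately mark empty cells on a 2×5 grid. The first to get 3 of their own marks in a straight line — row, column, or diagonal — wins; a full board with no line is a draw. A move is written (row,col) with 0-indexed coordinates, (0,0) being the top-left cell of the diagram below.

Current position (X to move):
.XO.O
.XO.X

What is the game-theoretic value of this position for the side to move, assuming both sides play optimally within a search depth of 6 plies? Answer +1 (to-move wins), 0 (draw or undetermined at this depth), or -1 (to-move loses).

ply 1, X at .XO.O/.XO.X | (0,0)=-1→XXO.O/.XO.X; (0,3)=+0→.XOXO/.XO.X*; (1,0)=-1→.XO.O/XXO.X; (1,3)=-1→.XO.O/.XOXX
ply 2, O at .XOXO/.XO.X | (0,0)=+0→OXOXO/.XO.X*; (1,0)=+0→.XOXO/OXO.X; (1,3)=+0→.XOXO/.XOOX
ply 3, X at OXOXO/.XO.X | (1,0)=+0→OXOXO/XXO.X*; (1,3)=+0→OXOXO/.XOXX
ply 4, O at OXOXO/XXO.X | (1,3)=+0→OXOXO/XXOOX*
ply 5: OXOXO/XXOOX is terminal +0 (X); from .XO.O/.XO.X depth 6

value(.XO.O/.XO.X, X) = 0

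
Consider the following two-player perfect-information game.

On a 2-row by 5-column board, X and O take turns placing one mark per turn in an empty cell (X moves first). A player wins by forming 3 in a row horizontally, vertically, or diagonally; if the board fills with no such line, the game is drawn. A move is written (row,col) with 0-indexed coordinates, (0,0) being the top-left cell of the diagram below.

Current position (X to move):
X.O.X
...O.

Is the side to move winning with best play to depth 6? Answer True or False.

ply 1, X at X.O.X/...O. | (0,1)=-1→XXO.X/...O.; (0,3)=-1→X.OXX/...O.; (1,0)=-1→X.O.X/X..O.; (1,1)=+0→X.O.X/.X.O.*; (1,2)=+0→X.O.X/..XO.; (1,4)=+0→X.O.X/...OX
ply 2, O at X.O.X/.X.O. | (0,1)=+0→XOO.X/.X.O.*; (0,3)=+0→X.OOX/.X.O.; (1,0)=+0→X.O.X/OX.O.; (1,2)=+0→X.O.X/.XOO.; (1,4)=+0→X.O.X/.X.OO
ply 3, X at XOO.X/.X.O. | (0,3)=+0→XOOXX/.X.O.*; (1,0)=-1→XOO.X/XX.O.; (1,2)=-1→XOO.X/.XXO.; (1,4)=-1→XOO.X/.X.OX
ply 4, O at XOOXX/.X.O. | (1,0)=+0→XOOXX/OX.O.*; (1,2)=+0→XOOXX/.XOO.; (1,4)=+0→XOOXX/.X.OO
ply 5, X at XOOXX/OX.O. | (1,2)=+0→XOOXX/OXXO.*; (1,4)=+0→XOOXX/OX.OX
ply 6, O at XOOXX/OXXO. | (1,4)=+0→XOOXX/OXXOO*
ply 7: XOOXX/OXXOO is terminal +0 (X); from X.O.X/...O. depth 6

X winning at [X.O.X/...O.]: False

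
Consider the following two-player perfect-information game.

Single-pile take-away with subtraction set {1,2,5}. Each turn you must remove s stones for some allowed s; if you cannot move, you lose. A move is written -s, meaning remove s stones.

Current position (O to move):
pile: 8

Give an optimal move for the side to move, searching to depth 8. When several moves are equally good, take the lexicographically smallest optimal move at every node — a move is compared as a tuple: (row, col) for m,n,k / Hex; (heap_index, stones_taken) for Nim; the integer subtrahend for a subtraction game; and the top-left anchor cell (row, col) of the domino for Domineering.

O's best at [8]: -2

[8] O move#1: -1:-1/7, -2:+1/6*, -5:+1/3
[6] X move#2: -1:-1/5*, -2:-1/4, -5:-1/1
[5] O move#3: -1:-1/4, -2:+1/3*, -5:+1/0
[3] X move#4: -1:-1/2*, -2:-1/1
[2] O move#5: -1:-1/1, -2:+1/0*
[0] end (terminal -1, X#6); searched 8 to 8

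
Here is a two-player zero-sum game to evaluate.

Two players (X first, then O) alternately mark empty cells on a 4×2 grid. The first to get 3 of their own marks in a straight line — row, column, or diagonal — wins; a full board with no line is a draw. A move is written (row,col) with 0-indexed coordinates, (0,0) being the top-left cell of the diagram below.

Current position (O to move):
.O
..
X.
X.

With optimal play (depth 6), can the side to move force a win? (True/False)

O winning at [.O/../X./X.]: False

p1 O@[.O/../X./X.]: (0,0)[OO/../X./X.]-1 (1,0)[.O/O./X./X.]+0* (1,1)[.O/.O/X./X.]-1 (2,1)[.O/../XO/X.]-1 (3,1)[.O/../X./XO]-1
p2 X@[.O/O./X./X.]: (0,0)[XO/O./X./X.]+0* (1,1)[.O/OX/X./X.]+0 (2,1)[.O/O./XX/X.]+0 (3,1)[.O/O./X./XX]+0
p3 O@[XO/O./X./X.]: (1,1)[XO/OO/X./X.]+0* (2,1)[XO/O./XO/X.]+0 (3,1)[XO/O./X./XO]+0
p4 X@[XO/OO/X./X.]: (2,1)[XO/OO/XX/X.]+0* (3,1)[XO/OO/X./XX]-1
p5 O@[XO/OO/XX/X.]: (3,1)[XO/OO/XX/XO]+0*
p6 X@[XO/OO/XX/XO] terminal +0; root [.O/../X./X.] d6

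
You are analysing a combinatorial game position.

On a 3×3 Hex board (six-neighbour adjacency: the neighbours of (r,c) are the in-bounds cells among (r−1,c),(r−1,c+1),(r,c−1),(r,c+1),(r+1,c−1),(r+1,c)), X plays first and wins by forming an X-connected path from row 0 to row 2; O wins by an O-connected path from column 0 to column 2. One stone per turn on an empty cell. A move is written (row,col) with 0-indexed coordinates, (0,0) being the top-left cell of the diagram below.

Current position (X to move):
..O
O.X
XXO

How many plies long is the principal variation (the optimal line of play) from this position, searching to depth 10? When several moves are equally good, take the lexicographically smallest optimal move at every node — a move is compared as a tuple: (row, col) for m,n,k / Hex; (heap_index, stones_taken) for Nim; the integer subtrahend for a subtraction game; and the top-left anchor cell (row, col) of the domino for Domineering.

PV length from [..O/O.X/XXO]: 2 plies

ply 1, X at ..O/O.X/XXO | (0,0)=-1→X.O/O.X/XXO*; (0,1)=-1→.XO/O.X/XXO; (1,1)=-1→..O/OXX/XXO
ply 2, O at X.O/O.X/XXO | (0,1)=+1→XOO/O.X/XXO*; (1,1)=+1→X.O/OOX/XXO
ply 3: XOO/O.X/XXO is terminal -1 (X); from ..O/O.X/XXO depth 10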